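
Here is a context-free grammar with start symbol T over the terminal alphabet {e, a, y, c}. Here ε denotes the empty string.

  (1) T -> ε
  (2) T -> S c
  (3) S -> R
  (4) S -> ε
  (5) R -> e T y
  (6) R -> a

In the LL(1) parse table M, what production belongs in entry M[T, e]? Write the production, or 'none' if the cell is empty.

T -> S c

FIRST(R): from R->e T y we get {e}; from R->a we get {a}. So FIRST(R) = {a, e}.
FIRST(S): from S->R we get {a, e}; from S->ε we get {ε}. So FIRST(S) = {ε, a, e}.
FIRST(T): from T->ε we get {ε}; from T->S c we get {a, c, e}. So FIRST(T) = {ε, a, c, e}.
FOLLOW(T) includes $ since T is the start symbol.
FOLLOW(T): in R->e T y, T is followed by y with FIRST {y}. Thus FOLLOW(T) = {$, y}.
For T -> ε: FIRST(ε) = {ε}, so it goes in M[T, t] for t ∈ {}; since ε ∈ FIRST, also for every t ∈ FOLLOW(T) = {$, y}.
For T -> S c: FIRST(S c) = {a, c, e}, so it goes in M[T, t] for t ∈ {a, c, e}.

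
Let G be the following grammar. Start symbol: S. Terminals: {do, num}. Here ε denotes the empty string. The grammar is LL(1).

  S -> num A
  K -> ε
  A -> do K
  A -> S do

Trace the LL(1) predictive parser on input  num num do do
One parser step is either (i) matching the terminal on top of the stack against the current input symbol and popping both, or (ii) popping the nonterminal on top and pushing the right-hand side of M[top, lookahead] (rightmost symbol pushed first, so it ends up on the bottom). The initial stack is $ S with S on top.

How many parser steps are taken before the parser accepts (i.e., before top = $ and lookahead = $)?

9

     Stack       Input            Action
  1  $ S         num num do do $  expand S -> num A
  2  $ A num     num num do do $  match num
  3  $ A         num do do $      expand A -> S do
  4  $ do S      num do do $      expand S -> num A
  5  $ do A num  num do do $      match num
  6  $ do A      do do $          expand A -> do K
  7  $ do K do   do do $          match do
  8  $ do K      do $             expand K -> ε
  9  $ do        do $             match do
Accept reached after 9 steps.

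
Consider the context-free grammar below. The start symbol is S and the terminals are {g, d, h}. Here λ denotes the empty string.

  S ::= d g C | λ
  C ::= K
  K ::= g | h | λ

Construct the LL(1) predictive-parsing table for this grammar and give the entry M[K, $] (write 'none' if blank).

K ::= λ

FIRST(S): from S::=d g C we get {d}; from S::=λ we get {λ}. So FIRST(S) = {λ, d}.
FIRST(K): from K::=g we get {g}; from K::=h we get {h}; from K::=λ we get {λ}. So FIRST(K) = {λ, g, h}.
FIRST(C): from C::=K we get {λ, g, h}. So FIRST(C) = {λ, g, h}.
FOLLOW(S) includes $ since S is the start symbol.
FOLLOW(C): in S::=d g C, the suffix after C is empty, so FOLLOW(C) ⊇ FOLLOW(S) = {$}. Thus FOLLOW(C) = {$}.
FOLLOW(K): in C::=K, the suffix after K is empty, so FOLLOW(K) ⊇ FOLLOW(C) = {$}. Thus FOLLOW(K) = {$}.
For K ::= g: FIRST(g) = {g}, so it goes in M[K, t] for t ∈ {g}.
For K ::= h: FIRST(h) = {h}, so it goes in M[K, t] for t ∈ {h}.
For K ::= λ: FIRST(λ) = {λ}, so it goes in M[K, t] for t ∈ {}; since λ ∈ FIRST, also for every t ∈ FOLLOW(K) = {$}.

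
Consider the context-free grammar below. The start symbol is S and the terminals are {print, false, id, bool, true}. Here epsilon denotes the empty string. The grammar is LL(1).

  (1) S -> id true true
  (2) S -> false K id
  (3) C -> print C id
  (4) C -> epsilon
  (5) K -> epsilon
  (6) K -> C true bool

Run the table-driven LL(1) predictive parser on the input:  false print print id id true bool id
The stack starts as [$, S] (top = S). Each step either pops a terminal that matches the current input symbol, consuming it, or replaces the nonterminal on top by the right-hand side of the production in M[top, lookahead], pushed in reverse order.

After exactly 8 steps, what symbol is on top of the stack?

     Stack                         Input                                   Action
  1  $ S                           false print print id id true bool id $  expand S -> false K id
  2  $ id K false                  false print print id id true bool id $  match false
  3  $ id K                        print print id id true bool id $        expand K -> C true bool
  4  $ id bool true C              print print id id true bool id $        expand C -> print C id
  5  $ id bool true id C print     print print id id true bool id $        match print
  6  $ id bool true id C           print id id true bool id $              expand C -> print C id
  7  $ id bool true id id C print  print id id true bool id $              match print
  8  $ id bool true id id C        id id true bool id $                    expand C -> epsilon
Stack after step 8: $ id bool true id id (top = id).

id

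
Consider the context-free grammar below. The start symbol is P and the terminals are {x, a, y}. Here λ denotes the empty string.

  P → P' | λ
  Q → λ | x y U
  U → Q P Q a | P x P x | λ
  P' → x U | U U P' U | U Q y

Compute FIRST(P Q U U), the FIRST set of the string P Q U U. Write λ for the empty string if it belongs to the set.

FIRST(Q) = {λ, x}
FIRST(P) = {λ, a, x, y}  (via P')
FIRST(U) = {λ, a, x, y}  (via Q P Q a, P x P x)
FIRST(P') = {a, x, y}  (via U U P' U, U Q y)
FIRST(P Q U U): take FIRST of each symbol in turn, carrying on past any symbol whose FIRST contains λ; result {λ, a, x, y}.

{λ, a, x, y}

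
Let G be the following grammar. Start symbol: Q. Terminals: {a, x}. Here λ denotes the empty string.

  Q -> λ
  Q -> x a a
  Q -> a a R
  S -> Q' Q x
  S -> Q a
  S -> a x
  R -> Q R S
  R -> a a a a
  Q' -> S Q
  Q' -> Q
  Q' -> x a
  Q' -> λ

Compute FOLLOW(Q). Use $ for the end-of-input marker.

{$, a, x}

FIRST(Q): from Q->λ we get {λ}; from Q->x a a we get {x}; from Q->a a R we get {a}. So FIRST(Q) = {λ, a, x}.
FIRST(R): from R->Q R S we get {a, x}; from R->a a a a we get {a}. So FIRST(R) = {a, x}.
FIRST(S): from S->Q' Q x we get {a, x}; from S->Q a we get {a, x}; from S->a x we get {a}. So FIRST(S) = {a, x}.
FIRST(Q'): from Q'->S Q we get {a, x}; from Q'->Q we get {λ, a, x}; from Q'->x a we get {x}; from Q'->λ we get {λ}. So FIRST(Q') = {λ, a, x}.
FOLLOW(Q) includes $ since Q is the start symbol.
FOLLOW(Q'): in S->Q' Q x, Q' is followed by Q x with FIRST {a, x}. Thus FOLLOW(Q') = {a, x}.
FOLLOW(Q): in S->Q' Q x, Q is followed by x with FIRST {x}; in S->Q a, Q is followed by a with FIRST {a}; in R->Q R S, Q is followed by R S with FIRST {a, x}; in Q'->S Q, the suffix after Q is empty, so FOLLOW(Q) ⊇ FOLLOW(Q') = {a, x}; in Q'->Q, the suffix after Q is empty, so FOLLOW(Q) ⊇ FOLLOW(Q') = {a, x}. Thus FOLLOW(Q) = {$, a, x}.
FOLLOW(R): in Q->a a R, the suffix after R is empty, so FOLLOW(R) ⊇ FOLLOW(Q) = {$, a, x}; in R->Q R S, R is followed by S with FIRST {a, x}. Thus FOLLOW(R) = {$, a, x}.
FOLLOW(S): in R->Q R S, the suffix after S is empty, so FOLLOW(S) ⊇ FOLLOW(R) = {$, a, x}; in Q'->S Q, S is followed by Q with FIRST {λ, a, x}; in Q'->S Q, the suffix after S is nullable, so FOLLOW(S) ⊇ FOLLOW(Q') = {a, x}. Thus FOLLOW(S) = {$, a, x}.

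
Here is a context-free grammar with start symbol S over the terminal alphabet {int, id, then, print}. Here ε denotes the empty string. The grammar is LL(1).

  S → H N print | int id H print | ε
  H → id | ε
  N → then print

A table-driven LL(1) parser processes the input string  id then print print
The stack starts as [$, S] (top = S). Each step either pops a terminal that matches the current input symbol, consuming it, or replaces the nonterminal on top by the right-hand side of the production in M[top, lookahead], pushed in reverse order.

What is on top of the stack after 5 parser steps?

print

step 1: stack=$ S  input=id then print print $  — expand S → H N print
step 2: stack=$ print N H  input=id then print print $  — expand H → id
step 3: stack=$ print N id  input=id then print print $  — match id
step 4: stack=$ print N  input=then print print $  — expand N → then print
step 5: stack=$ print print then  input=then print print $  — match then
Stack after step 5: $ print print (top = print).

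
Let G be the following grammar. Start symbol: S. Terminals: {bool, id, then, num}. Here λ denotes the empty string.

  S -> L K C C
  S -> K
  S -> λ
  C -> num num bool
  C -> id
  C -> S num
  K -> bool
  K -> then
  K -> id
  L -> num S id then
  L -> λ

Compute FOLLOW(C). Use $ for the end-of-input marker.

FIRST(K): from K->bool we get {bool}; from K->then we get {then}; from K->id we get {id}. So FIRST(K) = {bool, id, then}.
FIRST(L): from L->num S id then we get {num}; from L->λ we get {λ}. So FIRST(L) = {λ, num}.
FIRST(S): from S->L K C C we get {bool, id, num, then}; from S->K we get {bool, id, then}; from S->λ we get {λ}. So FIRST(S) = {λ, bool, id, num, then}.
FIRST(C): from C->num num bool we get {num}; from C->id we get {id}; from C->S num we get {bool, id, num, then}. So FIRST(C) = {bool, id, num, then}.
FOLLOW(S) includes $ since S is the start symbol.
FOLLOW(S): in C->S num, S is followed by num with FIRST {num}; in L->num S id then, S is followed by id then with FIRST {id}. Thus FOLLOW(S) = {$, id, num}.
FOLLOW(C): in S->L K C C (occurrence 1), C is followed by C with FIRST {bool, id, num, then}; in S->L K C C (occurrence 2), the suffix after C is empty, so FOLLOW(C) ⊇ FOLLOW(S) = {$, id, num}. Thus FOLLOW(C) = {$, bool, id, num, then}.
FOLLOW(K): in S->L K C C, K is followed by C C with FIRST {bool, id, num, then}; in S->K, the suffix after K is empty, so FOLLOW(K) ⊇ FOLLOW(S) = {$, id, num}. Thus FOLLOW(K) = {$, bool, id, num, then}.
FOLLOW(L): in S->L K C C, L is followed by K C C with FIRST {bool, id, then}. Thus FOLLOW(L) = {bool, id, then}.

{$, bool, id, num, then}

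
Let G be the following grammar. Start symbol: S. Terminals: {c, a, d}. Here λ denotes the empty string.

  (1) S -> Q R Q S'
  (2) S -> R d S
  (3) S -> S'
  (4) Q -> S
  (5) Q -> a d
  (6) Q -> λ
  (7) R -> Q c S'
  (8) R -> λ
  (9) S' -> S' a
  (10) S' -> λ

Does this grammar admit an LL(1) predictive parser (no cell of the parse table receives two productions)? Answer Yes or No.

No

FIRST(S) = {λ, a, c, d}
FIRST(Q) = {λ, a, c, d}
FIRST(R) = {λ, a, c, d}
FIRST(S') = {λ, a}
FOLLOW(S) = {$, a, c, d}
FOLLOW(Q) = {$, a, c, d}
FOLLOW(R) = {$, a, c, d}
FOLLOW(S') = {$, a, c, d}
Cell M[Q, $] receives both Q -> S and Q -> λ — the grammar is not LL(1).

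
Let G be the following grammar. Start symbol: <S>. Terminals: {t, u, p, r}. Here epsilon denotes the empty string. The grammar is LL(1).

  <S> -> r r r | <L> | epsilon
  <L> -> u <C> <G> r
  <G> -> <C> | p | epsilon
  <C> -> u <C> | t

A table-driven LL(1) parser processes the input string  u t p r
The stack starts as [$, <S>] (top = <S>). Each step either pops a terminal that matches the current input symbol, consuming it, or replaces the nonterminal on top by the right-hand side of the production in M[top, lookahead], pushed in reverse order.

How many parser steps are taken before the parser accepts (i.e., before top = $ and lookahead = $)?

8

step 1: stack=$ <S>  input=u t p r $  — expand <S> -> <L>
step 2: stack=$ <L>  input=u t p r $  — expand <L> -> u <C> <G> r
step 3: stack=$ r <G> <C> u  input=u t p r $  — match u
step 4: stack=$ r <G> <C>  input=t p r $  — expand <C> -> t
step 5: stack=$ r <G> t  input=t p r $  — match t
step 6: stack=$ r <G>  input=p r $  — expand <G> -> p
step 7: stack=$ r p  input=p r $  — match p
step 8: stack=$ r  input=r $  — match r
Accept reached after 8 steps.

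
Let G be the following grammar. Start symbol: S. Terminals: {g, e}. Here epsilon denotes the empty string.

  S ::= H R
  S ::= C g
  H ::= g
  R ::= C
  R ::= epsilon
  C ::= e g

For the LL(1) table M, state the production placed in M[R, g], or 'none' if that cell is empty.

FIRST(H) = {g}
FIRST(C) = {e}
FIRST(S) = {e, g}  (via H R, C g)
FIRST(R) = {epsilon, e}  (via C)
FOLLOW(S) includes $ since S is the start symbol.
FOLLOW(S): S appears on no right-hand side. Thus FOLLOW(S) = {$}.
FOLLOW(R): in S::=H R, the suffix after R is empty, so FOLLOW(R) ⊇ FOLLOW(S) = {$}. Thus FOLLOW(R) = {$}.
For R ::= C: FIRST(C) = {e}, so it goes in M[R, t] for t ∈ {e}.
For R ::= epsilon: FIRST(epsilon) = {epsilon}, so it goes in M[R, t] for t ∈ {}; since epsilon ∈ FIRST, also for every t ∈ FOLLOW(R) = {$}.
None of these place a production in M[R, g].

none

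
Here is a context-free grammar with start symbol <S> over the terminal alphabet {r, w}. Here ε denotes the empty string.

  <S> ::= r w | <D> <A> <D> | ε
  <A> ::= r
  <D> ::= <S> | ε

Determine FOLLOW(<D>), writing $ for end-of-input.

FIRST(<A>) = {r}
FIRST(<S>) = {ε, r}  (via <D> <A> <D>)
FIRST(<D>) = {ε, r}  (via <S>)
FOLLOW(<S>) includes $ since <S> is the start symbol.
FOLLOW(<S>): in <D>::=<S>, the suffix after <S> is empty, so FOLLOW(<S>) ⊇ FOLLOW(<D>) = {$, r}. Thus FOLLOW(<S>) = {$, r}.
FOLLOW(<A>): in <S>::=<D> <A> <D>, <A> is followed by <D> with FIRST {ε, r}; in <S>::=<D> <A> <D>, the suffix after <A> is nullable, so FOLLOW(<A>) ⊇ FOLLOW(<S>) = {$, r}. Thus FOLLOW(<A>) = {$, r}.
FOLLOW(<D>): in <S>::=<D> <A> <D> (occurrence 1), <D> is followed by <A> <D> with FIRST {r}; in <S>::=<D> <A> <D> (occurrence 2), the suffix after <D> is empty, so FOLLOW(<D>) ⊇ FOLLOW(<S>) = {$, r}. Thus FOLLOW(<D>) = {$, r}.

{$, r}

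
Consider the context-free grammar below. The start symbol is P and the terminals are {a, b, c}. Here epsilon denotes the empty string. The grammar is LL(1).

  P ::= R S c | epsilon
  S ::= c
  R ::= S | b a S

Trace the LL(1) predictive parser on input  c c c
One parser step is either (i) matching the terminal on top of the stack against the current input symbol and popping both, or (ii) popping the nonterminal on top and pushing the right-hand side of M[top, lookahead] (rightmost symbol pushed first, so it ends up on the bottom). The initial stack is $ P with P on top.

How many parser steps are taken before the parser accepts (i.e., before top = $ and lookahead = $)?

7

     Stack    Input    Action
  1  $ P      c c c $  expand P ::= R S c
  2  $ c S R  c c c $  expand R ::= S
  3  $ c S S  c c c $  expand S ::= c
  4  $ c S c  c c c $  match c
  5  $ c S    c c $    expand S ::= c
  6  $ c c    c c $    match c
  7  $ c      c $      match c
Accept reached after 7 steps.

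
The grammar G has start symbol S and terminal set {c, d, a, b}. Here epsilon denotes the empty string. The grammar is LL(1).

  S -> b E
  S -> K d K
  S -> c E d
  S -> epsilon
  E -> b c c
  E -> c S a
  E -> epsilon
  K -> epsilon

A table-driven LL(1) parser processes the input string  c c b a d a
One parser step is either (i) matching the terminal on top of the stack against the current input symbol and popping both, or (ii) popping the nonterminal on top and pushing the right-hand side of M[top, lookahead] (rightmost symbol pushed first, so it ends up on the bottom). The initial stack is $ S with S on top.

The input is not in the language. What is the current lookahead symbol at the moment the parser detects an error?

      Stack      Input          Action
   1  $ S        c c b a d a $  expand S -> c E d
   2  $ d E c    c c b a d a $  match c
   3  $ d E      c b a d a $    expand E -> c S a
   4  $ d a S c  c b a d a $    match c
   5  $ d a S    b a d a $      expand S -> b E
   6  $ d a E b  b a d a $      match b
   7  $ d a E    a d a $        expand E -> epsilon
   8  $ d a      a d a $        match a
   9  $ d        d a $          match d
  10  $          a $            error: stack empty but input remains

a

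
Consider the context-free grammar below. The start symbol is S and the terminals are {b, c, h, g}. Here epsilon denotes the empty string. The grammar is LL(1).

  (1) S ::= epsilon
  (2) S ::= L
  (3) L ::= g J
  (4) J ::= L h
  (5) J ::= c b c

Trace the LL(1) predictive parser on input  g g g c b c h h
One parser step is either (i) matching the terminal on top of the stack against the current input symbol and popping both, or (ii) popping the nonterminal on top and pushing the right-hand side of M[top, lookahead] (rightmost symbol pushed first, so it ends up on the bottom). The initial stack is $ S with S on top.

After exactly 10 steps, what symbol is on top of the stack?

      Stack      Input              Action
   1  $ S        g g g c b c h h $  expand S ::= L
   2  $ L        g g g c b c h h $  expand L ::= g J
   3  $ J g      g g g c b c h h $  match g
   4  $ J        g g c b c h h $    expand J ::= L h
   5  $ h L      g g c b c h h $    expand L ::= g J
   6  $ h J g    g g c b c h h $    match g
   7  $ h J      g c b c h h $      expand J ::= L h
   8  $ h h L    g c b c h h $      expand L ::= g J
   9  $ h h J g  g c b c h h $      match g
  10  $ h h J    c b c h h $        expand J ::= c b c
Stack after step 10: $ h h c b c (top = c).

c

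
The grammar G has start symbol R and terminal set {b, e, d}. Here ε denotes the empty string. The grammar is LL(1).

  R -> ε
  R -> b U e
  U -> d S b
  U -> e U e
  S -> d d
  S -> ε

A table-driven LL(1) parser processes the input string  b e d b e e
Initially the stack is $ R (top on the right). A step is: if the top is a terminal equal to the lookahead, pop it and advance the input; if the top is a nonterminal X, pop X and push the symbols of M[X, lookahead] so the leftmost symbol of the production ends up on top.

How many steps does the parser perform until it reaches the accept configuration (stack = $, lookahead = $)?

10

step 1: stack=$ R  input=b e d b e e $  — expand R -> b U e
step 2: stack=$ e U b  input=b e d b e e $  — match b
step 3: stack=$ e U  input=e d b e e $  — expand U -> e U e
step 4: stack=$ e e U e  input=e d b e e $  — match e
step 5: stack=$ e e U  input=d b e e $  — expand U -> d S b
step 6: stack=$ e e b S d  input=d b e e $  — match d
step 7: stack=$ e e b S  input=b e e $  — expand S -> ε
step 8: stack=$ e e b  input=b e e $  — match b
step 9: stack=$ e e  input=e e $  — match e
step 10: stack=$ e  input=e $  — match e
Accept reached after 10 steps.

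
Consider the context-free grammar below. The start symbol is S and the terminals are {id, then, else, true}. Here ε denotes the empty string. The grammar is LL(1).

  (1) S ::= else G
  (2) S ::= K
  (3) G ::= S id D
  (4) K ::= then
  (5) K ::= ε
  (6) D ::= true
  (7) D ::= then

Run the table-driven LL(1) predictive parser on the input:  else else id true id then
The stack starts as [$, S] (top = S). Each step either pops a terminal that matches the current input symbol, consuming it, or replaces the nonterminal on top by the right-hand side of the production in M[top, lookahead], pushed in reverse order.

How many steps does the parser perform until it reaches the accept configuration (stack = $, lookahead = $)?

14

step 1: stack=$ S  input=else else id true id then $  — expand S ::= else G
step 2: stack=$ G else  input=else else id true id then $  — match else
step 3: stack=$ G  input=else id true id then $  — expand G ::= S id D
step 4: stack=$ D id S  input=else id true id then $  — expand S ::= else G
step 5: stack=$ D id G else  input=else id true id then $  — match else
step 6: stack=$ D id G  input=id true id then $  — expand G ::= S id D
step 7: stack=$ D id D id S  input=id true id then $  — expand S ::= K
step 8: stack=$ D id D id K  input=id true id then $  — expand K ::= ε
step 9: stack=$ D id D id  input=id true id then $  — match id
step 10: stack=$ D id D  input=true id then $  — expand D ::= true
step 11: stack=$ D id true  input=true id then $  — match true
step 12: stack=$ D id  input=id then $  — match id
step 13: stack=$ D  input=then $  — expand D ::= then
step 14: stack=$ then  input=then $  — match then
Accept reached after 14 steps.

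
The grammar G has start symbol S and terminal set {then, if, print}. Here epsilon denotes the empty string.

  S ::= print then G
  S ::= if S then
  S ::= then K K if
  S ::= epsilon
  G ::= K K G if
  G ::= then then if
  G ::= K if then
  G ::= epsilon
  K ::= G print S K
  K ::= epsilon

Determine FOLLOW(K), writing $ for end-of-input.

{if, print, then}

FIRST(S) = {epsilon, if, print, then}
FIRST(G) = {epsilon, if, print, then}  (via K K G if, K if then)
FIRST(K) = {epsilon, if, print, then}  (via G print S K)
FOLLOW(S) includes $ since S is the start symbol.
FOLLOW(K): in S::=then K K if (occurrence 1), K is followed by K if with FIRST {if, print, then}; in S::=then K K if (occurrence 2), K is followed by if with FIRST {if}; in G::=K K G if (occurrence 1), K is followed by K G if with FIRST {if, print, then}; in G::=K K G if (occurrence 2), K is followed by G if with FIRST {if, print, then}; in G::=K if then, K is followed by if then with FIRST {if}; in K::=G print S K, the suffix after K is empty (adds nothing new). Thus FOLLOW(K) = {if, print, then}.
FOLLOW(S): in S::=if S then, S is followed by then with FIRST {then}; in K::=G print S K, S is followed by K with FIRST {epsilon, if, print, then}; in K::=G print S K, the suffix after S is nullable, so FOLLOW(S) ⊇ FOLLOW(K) = {if, print, then}. Thus FOLLOW(S) = {$, if, print, then}.
FOLLOW(G): in S::=print then G, the suffix after G is empty, so FOLLOW(G) ⊇ FOLLOW(S) = {$, if, print, then}; in G::=K K G if, G is followed by if with FIRST {if}; in K::=G print S K, G is followed by print S K with FIRST {print}. Thus FOLLOW(G) = {$, if, print, then}.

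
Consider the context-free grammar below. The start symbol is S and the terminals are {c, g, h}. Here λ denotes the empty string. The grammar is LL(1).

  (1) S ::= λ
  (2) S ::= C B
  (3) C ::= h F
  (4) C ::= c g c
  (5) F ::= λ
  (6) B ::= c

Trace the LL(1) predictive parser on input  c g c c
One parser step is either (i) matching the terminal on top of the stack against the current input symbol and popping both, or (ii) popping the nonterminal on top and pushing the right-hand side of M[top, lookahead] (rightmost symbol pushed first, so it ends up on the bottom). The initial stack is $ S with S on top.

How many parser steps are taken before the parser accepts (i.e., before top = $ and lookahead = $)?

     Stack      Input      Action
  1  $ S        c g c c $  expand S ::= C B
  2  $ B C      c g c c $  expand C ::= c g c
  3  $ B c g c  c g c c $  match c
  4  $ B c g    g c c $    match g
  5  $ B c      c c $      match c
  6  $ B        c $        expand B ::= c
  7  $ c        c $        match c
Accept reached after 7 steps.

7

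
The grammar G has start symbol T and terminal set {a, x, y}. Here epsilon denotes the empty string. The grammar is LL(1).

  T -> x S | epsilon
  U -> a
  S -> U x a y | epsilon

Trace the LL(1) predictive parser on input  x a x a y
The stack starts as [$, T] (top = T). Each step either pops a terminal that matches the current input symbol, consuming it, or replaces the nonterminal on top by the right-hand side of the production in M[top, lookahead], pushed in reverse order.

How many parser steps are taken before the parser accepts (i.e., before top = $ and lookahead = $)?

     Stack      Input        Action
  1  $ T        x a x a y $  expand T -> x S
  2  $ S x      x a x a y $  match x
  3  $ S        a x a y $    expand S -> U x a y
  4  $ y a x U  a x a y $    expand U -> a
  5  $ y a x a  a x a y $    match a
  6  $ y a x    x a y $      match x
  7  $ y a      a y $        match a
  8  $ y        y $          match y
Accept reached after 8 steps.

8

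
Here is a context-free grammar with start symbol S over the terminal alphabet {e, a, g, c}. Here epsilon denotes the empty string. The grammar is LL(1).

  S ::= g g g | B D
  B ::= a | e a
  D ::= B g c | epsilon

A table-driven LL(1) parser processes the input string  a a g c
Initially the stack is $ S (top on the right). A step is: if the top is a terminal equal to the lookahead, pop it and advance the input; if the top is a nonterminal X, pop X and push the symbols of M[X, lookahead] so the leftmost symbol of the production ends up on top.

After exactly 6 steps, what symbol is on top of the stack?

step 1: stack=$ S  input=a a g c $  — expand S ::= B D
step 2: stack=$ D B  input=a a g c $  — expand B ::= a
step 3: stack=$ D a  input=a a g c $  — match a
step 4: stack=$ D  input=a g c $  — expand D ::= B g c
step 5: stack=$ c g B  input=a g c $  — expand B ::= a
step 6: stack=$ c g a  input=a g c $  — match a
Stack after step 6: $ c g (top = g).

g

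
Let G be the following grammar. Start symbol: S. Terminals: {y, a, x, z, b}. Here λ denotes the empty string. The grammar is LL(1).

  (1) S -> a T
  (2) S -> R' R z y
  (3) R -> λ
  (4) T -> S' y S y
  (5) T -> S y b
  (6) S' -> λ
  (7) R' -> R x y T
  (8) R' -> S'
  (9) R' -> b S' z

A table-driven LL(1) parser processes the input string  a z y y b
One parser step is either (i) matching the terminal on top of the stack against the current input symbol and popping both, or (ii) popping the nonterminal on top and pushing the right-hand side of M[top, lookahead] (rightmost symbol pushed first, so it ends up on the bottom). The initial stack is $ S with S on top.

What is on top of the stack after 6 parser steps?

R

     Stack           Input        Action
  1  $ S             a z y y b $  expand S -> a T
  2  $ T a           a z y y b $  match a
  3  $ T             z y y b $    expand T -> S y b
  4  $ b y S         z y y b $    expand S -> R' R z y
  5  $ b y y z R R'  z y y b $    expand R' -> S'
  6  $ b y y z R S'  z y y b $    expand S' -> λ
Stack after step 6: $ b y y z R (top = R).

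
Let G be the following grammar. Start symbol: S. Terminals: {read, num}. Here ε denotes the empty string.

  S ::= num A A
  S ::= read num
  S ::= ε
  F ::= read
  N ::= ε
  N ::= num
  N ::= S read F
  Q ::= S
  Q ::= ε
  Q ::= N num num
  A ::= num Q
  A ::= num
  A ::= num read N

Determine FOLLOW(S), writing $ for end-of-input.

{$, num, read}

FIRST(S) = {ε, num, read}
FIRST(F) = {read}
FIRST(A) = {num}
FIRST(N) = {ε, num, read}  (via S read F)
FIRST(Q) = {ε, num, read}  (via S, N num num)
FOLLOW(S) includes $ since S is the start symbol.
FOLLOW(S): in N::=S read F, S is followed by read F with FIRST {read}; in Q::=S, the suffix after S is empty, so FOLLOW(S) ⊇ FOLLOW(Q) = {$, num, read}. Thus FOLLOW(S) = {$, num, read}.
FOLLOW(A): in S::=num A A (occurrence 1), A is followed by A with FIRST {num}; in S::=num A A (occurrence 2), the suffix after A is empty, so FOLLOW(A) ⊇ FOLLOW(S) = {$, num, read}. Thus FOLLOW(A) = {$, num, read}.
FOLLOW(N): in Q::=N num num, N is followed by num num with FIRST {num}; in A::=num read N, the suffix after N is empty, so FOLLOW(N) ⊇ FOLLOW(A) = {$, num, read}. Thus FOLLOW(N) = {$, num, read}.
FOLLOW(F): in N::=S read F, the suffix after F is empty, so FOLLOW(F) ⊇ FOLLOW(N) = {$, num, read}. Thus FOLLOW(F) = {$, num, read}.
FOLLOW(Q): in A::=num Q, the suffix after Q is empty, so FOLLOW(Q) ⊇ FOLLOW(A) = {$, num, read}. Thus FOLLOW(Q) = {$, num, read}.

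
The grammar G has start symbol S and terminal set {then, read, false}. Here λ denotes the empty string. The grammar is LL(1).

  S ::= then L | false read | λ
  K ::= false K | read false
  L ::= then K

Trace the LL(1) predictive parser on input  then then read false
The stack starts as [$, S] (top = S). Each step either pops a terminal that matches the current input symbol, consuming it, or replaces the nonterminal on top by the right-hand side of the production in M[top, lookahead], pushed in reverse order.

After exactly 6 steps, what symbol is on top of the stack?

false

step 1: stack=$ S  input=then then read false $  — expand S ::= then L
step 2: stack=$ L then  input=then then read false $  — match then
step 3: stack=$ L  input=then read false $  — expand L ::= then K
step 4: stack=$ K then  input=then read false $  — match then
step 5: stack=$ K  input=read false $  — expand K ::= read false
step 6: stack=$ false read  input=read false $  — match read
Stack after step 6: $ false (top = false).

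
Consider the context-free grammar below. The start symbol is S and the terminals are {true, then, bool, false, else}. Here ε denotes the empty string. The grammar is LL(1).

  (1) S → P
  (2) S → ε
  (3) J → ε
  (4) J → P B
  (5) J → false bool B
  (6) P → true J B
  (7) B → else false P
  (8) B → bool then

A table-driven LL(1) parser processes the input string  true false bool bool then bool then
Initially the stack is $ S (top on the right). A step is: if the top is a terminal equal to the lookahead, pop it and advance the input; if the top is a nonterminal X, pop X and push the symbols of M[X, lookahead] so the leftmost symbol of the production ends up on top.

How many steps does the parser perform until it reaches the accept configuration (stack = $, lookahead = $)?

step 1: stack=$ S  input=true false bool bool then bool then $  — expand S → P
step 2: stack=$ P  input=true false bool bool then bool then $  — expand P → true J B
step 3: stack=$ B J true  input=true false bool bool then bool then $  — match true
step 4: stack=$ B J  input=false bool bool then bool then $  — expand J → false bool B
step 5: stack=$ B B bool false  input=false bool bool then bool then $  — match false
step 6: stack=$ B B bool  input=bool bool then bool then $  — match bool
step 7: stack=$ B B  input=bool then bool then $  — expand B → bool then
step 8: stack=$ B then bool  input=bool then bool then $  — match bool
step 9: stack=$ B then  input=then bool then $  — match then
step 10: stack=$ B  input=bool then $  — expand B → bool then
step 11: stack=$ then bool  input=bool then $  — match bool
step 12: stack=$ then  input=then $  — match then
Accept reached after 12 steps.

12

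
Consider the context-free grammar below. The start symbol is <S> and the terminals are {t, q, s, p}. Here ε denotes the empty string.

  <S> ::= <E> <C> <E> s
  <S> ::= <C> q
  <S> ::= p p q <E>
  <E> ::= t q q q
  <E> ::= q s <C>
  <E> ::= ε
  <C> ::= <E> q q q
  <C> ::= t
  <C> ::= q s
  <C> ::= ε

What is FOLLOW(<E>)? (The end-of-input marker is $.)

FIRST(<E>): from <E>::=t q q q we get {t}; from <E>::=q s <C> we get {q}; from <E>::=ε we get {ε}. So FIRST(<E>) = {ε, q, t}.
FIRST(<C>): from <C>::=<E> q q q we get {q, t}; from <C>::=t we get {t}; from <C>::=q s we get {q}; from <C>::=ε we get {ε}. So FIRST(<C>) = {ε, q, t}.
FIRST(<S>): from <S>::=<E> <C> <E> s we get {q, s, t}; from <S>::=<C> q we get {q, t}; from <S>::=p p q <E> we get {p}. So FIRST(<S>) = {p, q, s, t}.
FOLLOW(<S>) includes $ since <S> is the start symbol.
FOLLOW(<S>): <S> appears on no right-hand side. Thus FOLLOW(<S>) = {$}.
FOLLOW(<E>): in <S>::=<E> <C> <E> s (occurrence 1), <E> is followed by <C> <E> s with FIRST {q, s, t}; in <S>::=<E> <C> <E> s (occurrence 2), <E> is followed by s with FIRST {s}; in <S>::=p p q <E>, the suffix after <E> is empty, so FOLLOW(<E>) ⊇ FOLLOW(<S>) = {$}; in <C>::=<E> q q q, <E> is followed by q q q with FIRST {q}. Thus FOLLOW(<E>) = {$, q, s, t}.
FOLLOW(<C>): in <S>::=<E> <C> <E> s, <C> is followed by <E> s with FIRST {q, s, t}; in <S>::=<C> q, <C> is followed by q with FIRST {q}; in <E>::=q s <C>, the suffix after <C> is empty, so FOLLOW(<C>) ⊇ FOLLOW(<E>) = {$, q, s, t}. Thus FOLLOW(<C>) = {$, q, s, t}.

{$, q, s, t}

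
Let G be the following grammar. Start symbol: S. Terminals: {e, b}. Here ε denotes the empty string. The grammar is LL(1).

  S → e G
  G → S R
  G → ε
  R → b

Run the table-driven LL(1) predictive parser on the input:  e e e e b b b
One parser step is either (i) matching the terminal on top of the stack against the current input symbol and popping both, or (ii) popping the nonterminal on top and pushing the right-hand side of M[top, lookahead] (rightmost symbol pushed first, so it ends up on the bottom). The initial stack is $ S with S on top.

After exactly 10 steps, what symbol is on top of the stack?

      Stack      Input            Action
   1  $ S        e e e e b b b $  expand S → e G
   2  $ G e      e e e e b b b $  match e
   3  $ G        e e e b b b $    expand G → S R
   4  $ R S      e e e b b b $    expand S → e G
   5  $ R G e    e e e b b b $    match e
   6  $ R G      e e b b b $      expand G → S R
   7  $ R R S    e e b b b $      expand S → e G
   8  $ R R G e  e e b b b $      match e
   9  $ R R G    e b b b $        expand G → S R
  10  $ R R R S  e b b b $        expand S → e G
Stack after step 10: $ R R R G e (top = e).

e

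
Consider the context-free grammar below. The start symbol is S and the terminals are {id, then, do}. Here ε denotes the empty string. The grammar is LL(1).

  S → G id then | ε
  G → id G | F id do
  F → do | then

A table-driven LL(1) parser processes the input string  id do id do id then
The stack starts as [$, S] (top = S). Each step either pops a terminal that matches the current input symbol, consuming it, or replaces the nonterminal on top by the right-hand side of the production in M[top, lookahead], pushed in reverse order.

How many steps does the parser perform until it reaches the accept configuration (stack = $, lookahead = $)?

step 1: stack=$ S  input=id do id do id then $  — expand S → G id then
step 2: stack=$ then id G  input=id do id do id then $  — expand G → id G
step 3: stack=$ then id G id  input=id do id do id then $  — match id
step 4: stack=$ then id G  input=do id do id then $  — expand G → F id do
step 5: stack=$ then id do id F  input=do id do id then $  — expand F → do
step 6: stack=$ then id do id do  input=do id do id then $  — match do
step 7: stack=$ then id do id  input=id do id then $  — match id
step 8: stack=$ then id do  input=do id then $  — match do
step 9: stack=$ then id  input=id then $  — match id
step 10: stack=$ then  input=then $  — match then
Accept reached after 10 steps.

10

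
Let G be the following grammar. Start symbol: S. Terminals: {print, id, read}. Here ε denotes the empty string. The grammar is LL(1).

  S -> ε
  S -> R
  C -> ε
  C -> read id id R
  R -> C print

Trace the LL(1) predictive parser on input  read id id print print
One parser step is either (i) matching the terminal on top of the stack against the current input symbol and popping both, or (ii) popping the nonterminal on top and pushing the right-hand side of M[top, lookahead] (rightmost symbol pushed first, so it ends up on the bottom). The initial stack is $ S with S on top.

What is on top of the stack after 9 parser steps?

     Stack                 Input                     Action
  1  $ S                   read id id print print $  expand S -> R
  2  $ R                   read id id print print $  expand R -> C print
  3  $ print C             read id id print print $  expand C -> read id id R
  4  $ print R id id read  read id id print print $  match read
  5  $ print R id id       id id print print $       match id
  6  $ print R id          id print print $          match id
  7  $ print R             print print $             expand R -> C print
  8  $ print print C       print print $             expand C -> ε
  9  $ print print         print print $             match print
Stack after step 9: $ print (top = print).

print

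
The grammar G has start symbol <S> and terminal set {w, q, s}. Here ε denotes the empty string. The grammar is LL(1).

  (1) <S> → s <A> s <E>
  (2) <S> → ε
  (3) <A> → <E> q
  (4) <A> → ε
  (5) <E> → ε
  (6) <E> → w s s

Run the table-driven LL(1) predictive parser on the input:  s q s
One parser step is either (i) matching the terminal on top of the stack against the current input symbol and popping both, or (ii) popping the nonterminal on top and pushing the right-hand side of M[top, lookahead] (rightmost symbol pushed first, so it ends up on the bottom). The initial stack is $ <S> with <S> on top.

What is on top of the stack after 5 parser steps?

s

step 1: stack=$ <S>  input=s q s $  — expand <S> → s <A> s <E>
step 2: stack=$ <E> s <A> s  input=s q s $  — match s
step 3: stack=$ <E> s <A>  input=q s $  — expand <A> → <E> q
step 4: stack=$ <E> s q <E>  input=q s $  — expand <E> → ε
step 5: stack=$ <E> s q  input=q s $  — match q
Stack after step 5: $ <E> s (top = s).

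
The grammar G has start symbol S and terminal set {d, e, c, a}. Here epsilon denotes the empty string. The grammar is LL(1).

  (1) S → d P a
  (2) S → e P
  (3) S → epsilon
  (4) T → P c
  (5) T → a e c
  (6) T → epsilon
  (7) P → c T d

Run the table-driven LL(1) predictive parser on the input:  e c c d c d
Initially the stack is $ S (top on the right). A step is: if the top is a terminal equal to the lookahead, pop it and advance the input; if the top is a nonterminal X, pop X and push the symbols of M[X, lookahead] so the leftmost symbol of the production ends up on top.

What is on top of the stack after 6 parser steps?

c

step 1: stack=$ S  input=e c c d c d $  — expand S → e P
step 2: stack=$ P e  input=e c c d c d $  — match e
step 3: stack=$ P  input=c c d c d $  — expand P → c T d
step 4: stack=$ d T c  input=c c d c d $  — match c
step 5: stack=$ d T  input=c d c d $  — expand T → P c
step 6: stack=$ d c P  input=c d c d $  — expand P → c T d
Stack after step 6: $ d c d T c (top = c).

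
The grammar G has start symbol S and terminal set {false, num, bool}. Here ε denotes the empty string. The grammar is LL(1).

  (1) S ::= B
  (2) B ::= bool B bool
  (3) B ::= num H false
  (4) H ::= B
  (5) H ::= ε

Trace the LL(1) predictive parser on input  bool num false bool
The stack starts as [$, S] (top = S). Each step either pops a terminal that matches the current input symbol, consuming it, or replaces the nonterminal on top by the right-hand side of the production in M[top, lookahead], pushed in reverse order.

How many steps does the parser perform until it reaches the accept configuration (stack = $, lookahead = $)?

8

     Stack               Input                  Action
  1  $ S                 bool num false bool $  expand S ::= B
  2  $ B                 bool num false bool $  expand B ::= bool B bool
  3  $ bool B bool       bool num false bool $  match bool
  4  $ bool B            num false bool $       expand B ::= num H false
  5  $ bool false H num  num false bool $       match num
  6  $ bool false H      false bool $           expand H ::= ε
  7  $ bool false        false bool $           match false
  8  $ bool              bool $                 match bool
Accept reached after 8 steps.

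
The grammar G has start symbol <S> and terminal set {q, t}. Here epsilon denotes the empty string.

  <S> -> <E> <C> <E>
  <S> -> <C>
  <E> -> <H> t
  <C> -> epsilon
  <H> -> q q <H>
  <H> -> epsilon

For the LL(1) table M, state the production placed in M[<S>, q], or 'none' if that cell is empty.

FIRST(<C>) = {epsilon}
FIRST(<H>) = {epsilon, q}
FIRST(<E>) = {q, t}  (via <H> t)
FIRST(<S>) = {epsilon, q, t}  (via <E> <C> <E>, <C>)
FOLLOW(<S>) includes $ since <S> is the start symbol.
FOLLOW(<S>): <S> appears on no right-hand side. Thus FOLLOW(<S>) = {$}.
For <S> -> <E> <C> <E>: FIRST(<E> <C> <E>) = {q, t}, so it goes in M[<S>, t] for t ∈ {q, t}.
For <S> -> <C>: FIRST(<C>) = {epsilon}, so it goes in M[<S>, t] for t ∈ {}; since epsilon ∈ FIRST, also for every t ∈ FOLLOW(<S>) = {$}.

<S> -> <E> <C> <E>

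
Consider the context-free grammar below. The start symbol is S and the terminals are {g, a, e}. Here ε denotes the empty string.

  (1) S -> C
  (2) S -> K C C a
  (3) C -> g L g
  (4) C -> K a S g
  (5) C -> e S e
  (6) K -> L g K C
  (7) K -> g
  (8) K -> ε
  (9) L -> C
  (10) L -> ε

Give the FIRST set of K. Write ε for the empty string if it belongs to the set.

FIRST(S): from S->C we get {a, e, g}; from S->K C C a we get {a, e, g}. So FIRST(S) = {a, e, g}.
FIRST(C): from C->g L g we get {g}; from C->K a S g we get {a, e, g}; from C->e S e we get {e}. So FIRST(C) = {a, e, g}.
FIRST(L): from L->C we get {a, e, g}; from L->ε we get {ε}. So FIRST(L) = {ε, a, e, g}.
FIRST(K): from K->L g K C we get {a, e, g}; from K->g we get {g}; from K->ε we get {ε}. So FIRST(K) = {ε, a, e, g}.

{ε, a, e, g}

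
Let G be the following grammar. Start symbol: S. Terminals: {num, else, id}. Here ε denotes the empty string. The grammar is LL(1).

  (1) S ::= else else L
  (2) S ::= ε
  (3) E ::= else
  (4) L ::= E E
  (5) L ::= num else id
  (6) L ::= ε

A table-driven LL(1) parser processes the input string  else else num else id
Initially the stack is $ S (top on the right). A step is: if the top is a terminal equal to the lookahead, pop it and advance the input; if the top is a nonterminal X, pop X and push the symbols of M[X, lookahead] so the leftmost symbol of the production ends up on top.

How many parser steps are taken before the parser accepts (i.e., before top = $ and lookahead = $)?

step 1: stack=$ S  input=else else num else id $  — expand S ::= else else L
step 2: stack=$ L else else  input=else else num else id $  — match else
step 3: stack=$ L else  input=else num else id $  — match else
step 4: stack=$ L  input=num else id $  — expand L ::= num else id
step 5: stack=$ id else num  input=num else id $  — match num
step 6: stack=$ id else  input=else id $  — match else
step 7: stack=$ id  input=id $  — match id
Accept reached after 7 steps.

7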